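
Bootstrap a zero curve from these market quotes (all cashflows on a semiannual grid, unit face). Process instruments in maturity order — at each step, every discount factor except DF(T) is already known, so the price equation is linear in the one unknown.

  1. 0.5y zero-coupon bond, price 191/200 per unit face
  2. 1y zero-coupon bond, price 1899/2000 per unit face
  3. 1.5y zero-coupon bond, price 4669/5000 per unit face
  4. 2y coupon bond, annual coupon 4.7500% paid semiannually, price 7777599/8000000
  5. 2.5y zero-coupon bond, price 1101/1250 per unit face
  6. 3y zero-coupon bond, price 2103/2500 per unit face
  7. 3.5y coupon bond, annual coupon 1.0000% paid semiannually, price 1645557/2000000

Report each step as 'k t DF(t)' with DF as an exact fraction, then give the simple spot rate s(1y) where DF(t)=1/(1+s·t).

step 1 [0.5y] zero: DF = P = 191/200 ≈ 0.955000
step 2 [1y] zero: DF = P = 1899/2000 ≈ 0.949500
step 3 [1.5y] zero: DF = P = 4669/5000 ≈ 0.933800
step 4 [2y] bond c/2=19/800: DF=(7777599/8000000 − 19/800·(0.955000+0.949500+0.933800))/(1+19/800) = 4419/5000 ≈ 0.883800
step 5 [2.5y] zero: DF = P = 1101/1250 ≈ 0.880800
step 6 [3y] zero: DF = P = 2103/2500 ≈ 0.841200
step 7 [3.5y] bond c/2=1/200: DF=(1645557/2000000 − 1/200·(0.955000+0.949500+0.933800+0.883800+0.880800+0.841200))/(1+1/200) = 1979/2500 ≈ 0.791600

1 1/2 191/200
2 1 1899/2000
3 3/2 4669/5000
4 2 4419/5000
5 5/2 1101/1250
6 3 2103/2500
7 7/2 1979/2500
s(1y) = (1/(1899/2000) − 1)/(1) = 101/1899 ≈ 5.3186%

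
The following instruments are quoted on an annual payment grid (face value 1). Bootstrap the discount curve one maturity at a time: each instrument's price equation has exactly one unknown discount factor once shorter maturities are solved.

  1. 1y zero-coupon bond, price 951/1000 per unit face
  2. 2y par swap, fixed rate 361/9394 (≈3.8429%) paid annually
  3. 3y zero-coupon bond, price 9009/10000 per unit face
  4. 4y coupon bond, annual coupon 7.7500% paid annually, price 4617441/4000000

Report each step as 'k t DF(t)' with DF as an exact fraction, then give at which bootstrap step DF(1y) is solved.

1 1 951/1000
2 2 4639/5000
3 3 9009/10000
4 4 4357/5000
DF(1y) is solved at step 1

step 1 [1y] zero: DF = P = 951/1000 ≈ 0.951000
step 2 [2y] swap r/1=361/9394: DF=(1 − 361/9394·(0.951000))/(1+361/9394) = 4639/5000 ≈ 0.927800
step 3 [3y] zero: DF = P = 9009/10000 ≈ 0.900900
step 4 [4y] bond c/1=31/400: DF=(4617441/4000000 − 31/400·(0.951000+0.927800+0.900900))/(1+31/400) = 4357/5000 ≈ 0.871400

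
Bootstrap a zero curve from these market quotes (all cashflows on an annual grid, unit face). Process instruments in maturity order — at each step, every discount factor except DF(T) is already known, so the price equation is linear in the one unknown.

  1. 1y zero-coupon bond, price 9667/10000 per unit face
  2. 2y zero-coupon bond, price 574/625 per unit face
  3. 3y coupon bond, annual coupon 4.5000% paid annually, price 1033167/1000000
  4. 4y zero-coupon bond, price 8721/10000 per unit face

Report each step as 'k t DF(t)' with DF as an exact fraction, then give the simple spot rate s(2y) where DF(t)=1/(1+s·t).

1 1 9667/10000
2 2 574/625
3 3 363/400
4 4 8721/10000
s(2y) = (1/(574/625) − 1)/(2) = 51/1148 ≈ 4.4425%

step 1 [1y] zero: DF = P = 9667/10000 ≈ 0.966700
step 2 [2y] zero: DF = P = 574/625 ≈ 0.918400
step 3 [3y] bond c/1=9/200: DF=(1033167/1000000 − 9/200·(0.966700+0.918400))/(1+9/200) = 363/400 ≈ 0.907500
step 4 [4y] zero: DF = P = 8721/10000 ≈ 0.872100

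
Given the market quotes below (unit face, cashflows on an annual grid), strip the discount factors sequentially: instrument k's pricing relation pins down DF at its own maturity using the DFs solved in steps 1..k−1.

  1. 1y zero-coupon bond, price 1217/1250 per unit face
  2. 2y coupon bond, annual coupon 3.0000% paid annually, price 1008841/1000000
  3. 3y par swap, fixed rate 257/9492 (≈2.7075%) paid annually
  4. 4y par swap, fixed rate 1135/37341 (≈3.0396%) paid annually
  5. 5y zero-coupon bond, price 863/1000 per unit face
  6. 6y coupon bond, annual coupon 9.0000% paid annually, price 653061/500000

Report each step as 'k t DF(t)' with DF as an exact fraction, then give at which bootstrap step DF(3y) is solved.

1 1 1217/1250
2 2 9511/10000
3 3 9229/10000
4 4 1773/2000
5 5 863/1000
6 6 8187/10000
DF(3y) is solved at step 3

step 1 [1y] zero: DF = P = 1217/1250 ≈ 0.973600
step 2 [2y] bond c/1=3/100: DF=(1008841/1000000 − 3/100·(0.973600))/(1+3/100) = 9511/10000 ≈ 0.951100
step 3 [3y] swap r/1=257/9492: DF=(1 − 257/9492·(0.973600+0.951100))/(1+257/9492) = 9229/10000 ≈ 0.922900
step 4 [4y] swap r/1=1135/37341: DF=(1 − 1135/37341·(0.973600+0.951100+0.922900))/(1+1135/37341) = 1773/2000 ≈ 0.886500
step 5 [5y] zero: DF = P = 863/1000 ≈ 0.863000
step 6 [6y] bond c/1=9/100: DF=(653061/500000 − 9/100·(0.973600+0.951100+0.922900+0.886500+0.863000))/(1+9/100) = 8187/10000 ≈ 0.818700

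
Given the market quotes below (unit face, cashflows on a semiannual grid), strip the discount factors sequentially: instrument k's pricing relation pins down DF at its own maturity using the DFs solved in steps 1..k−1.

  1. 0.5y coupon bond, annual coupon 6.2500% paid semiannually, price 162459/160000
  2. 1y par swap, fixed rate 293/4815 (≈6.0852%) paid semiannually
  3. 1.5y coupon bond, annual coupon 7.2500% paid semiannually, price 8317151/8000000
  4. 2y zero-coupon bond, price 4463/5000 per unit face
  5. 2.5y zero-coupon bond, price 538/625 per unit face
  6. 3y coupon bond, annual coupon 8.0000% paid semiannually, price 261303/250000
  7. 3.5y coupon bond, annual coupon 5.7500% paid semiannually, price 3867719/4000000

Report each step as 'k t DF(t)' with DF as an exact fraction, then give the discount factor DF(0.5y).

1 1/2 4923/5000
2 1 4707/5000
3 3/2 9359/10000
4 2 4463/5000
5 5/2 538/625
6 3 331/400
7 7/2 3939/5000
DF(0.5y) = 4923/5000 ≈ 0.984600

step 1 [0.5y] bond c/2=1/32: DF=(162459/160000 − 1/32·(0))/(1+1/32) = 4923/5000 ≈ 0.984600
step 2 [1y] swap r/2=293/9630: DF=(1 − 293/9630·(0.984600))/(1+293/9630) = 4707/5000 ≈ 0.941400
step 3 [1.5y] bond c/2=29/800: DF=(8317151/8000000 − 29/800·(0.984600+0.941400))/(1+29/800) = 9359/10000 ≈ 0.935900
step 4 [2y] zero: DF = P = 4463/5000 ≈ 0.892600
step 5 [2.5y] zero: DF = P = 538/625 ≈ 0.860800
step 6 [3y] bond c/2=1/25: DF=(261303/250000 − 1/25·(0.984600+0.941400+0.935900+0.892600+0.860800))/(1+1/25) = 331/400 ≈ 0.827500
step 7 [3.5y] bond c/2=23/800: DF=(3867719/4000000 − 23/800·(0.984600+0.941400+0.935900+0.892600+0.860800+0.827500))/(1+23/800) = 3939/5000 ≈ 0.787800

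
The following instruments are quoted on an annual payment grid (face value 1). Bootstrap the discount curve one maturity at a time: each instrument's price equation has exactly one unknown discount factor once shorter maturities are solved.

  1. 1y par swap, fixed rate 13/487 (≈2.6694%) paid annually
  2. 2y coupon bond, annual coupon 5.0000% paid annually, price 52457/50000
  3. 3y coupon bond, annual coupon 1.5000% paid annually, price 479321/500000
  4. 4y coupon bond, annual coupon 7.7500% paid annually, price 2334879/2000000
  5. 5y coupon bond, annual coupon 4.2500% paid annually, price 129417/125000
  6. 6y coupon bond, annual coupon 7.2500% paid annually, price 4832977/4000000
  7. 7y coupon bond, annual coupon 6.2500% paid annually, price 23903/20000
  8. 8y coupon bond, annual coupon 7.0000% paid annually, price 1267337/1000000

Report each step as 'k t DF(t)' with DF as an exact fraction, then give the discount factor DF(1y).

1 1 487/500
2 2 1191/1250
3 3 229/250
4 4 879/1000
5 5 4207/5000
6 6 8181/10000
7 7 8083/10000
8 8 1559/2000
DF(1y) = 487/500 ≈ 0.974000

step 1 [1y] swap r/1=13/487: DF=(1 − 13/487·(0))/(1+13/487) = 487/500 ≈ 0.974000
step 2 [2y] bond c/1=1/20: DF=(52457/50000 − 1/20·(0.974000))/(1+1/20) = 1191/1250 ≈ 0.952800
step 3 [3y] bond c/1=3/200: DF=(479321/500000 − 3/200·(0.974000+0.952800))/(1+3/200) = 229/250 ≈ 0.916000
step 4 [4y] bond c/1=31/400: DF=(2334879/2000000 − 31/400·(0.974000+0.952800+0.916000))/(1+31/400) = 879/1000 ≈ 0.879000
step 5 [5y] bond c/1=17/400: DF=(129417/125000 − 17/400·(0.974000+0.952800+0.916000+0.879000))/(1+17/400) = 4207/5000 ≈ 0.841400
step 6 [6y] bond c/1=29/400: DF=(4832977/4000000 − 29/400·(0.974000+0.952800+0.916000+0.879000+0.841400))/(1+29/400) = 8181/10000 ≈ 0.818100
step 7 [7y] bond c/1=1/16: DF=(23903/20000 − 1/16·(0.974000+0.952800+0.916000+0.879000+0.841400+0.818100))/(1+1/16) = 8083/10000 ≈ 0.808300
step 8 [8y] bond c/1=7/100: DF=(1267337/1000000 − 7/100·(0.974000+0.952800+0.916000+0.879000+0.841400+0.818100+0.808300))/(1+7/100) = 1559/2000 ≈ 0.779500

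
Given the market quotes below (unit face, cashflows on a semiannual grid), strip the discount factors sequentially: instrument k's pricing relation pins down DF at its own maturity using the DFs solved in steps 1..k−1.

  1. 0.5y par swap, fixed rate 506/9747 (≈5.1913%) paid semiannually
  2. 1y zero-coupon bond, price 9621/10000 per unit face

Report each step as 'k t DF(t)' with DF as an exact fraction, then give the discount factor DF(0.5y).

step 1 [0.5y] swap r/2=253/9747: DF=(1 − 253/9747·(0))/(1+253/9747) = 9747/10000 ≈ 0.974700
step 2 [1y] zero: DF = P = 9621/10000 ≈ 0.962100

1 1/2 9747/10000
2 1 9621/10000
DF(0.5y) = 9747/10000 ≈ 0.974700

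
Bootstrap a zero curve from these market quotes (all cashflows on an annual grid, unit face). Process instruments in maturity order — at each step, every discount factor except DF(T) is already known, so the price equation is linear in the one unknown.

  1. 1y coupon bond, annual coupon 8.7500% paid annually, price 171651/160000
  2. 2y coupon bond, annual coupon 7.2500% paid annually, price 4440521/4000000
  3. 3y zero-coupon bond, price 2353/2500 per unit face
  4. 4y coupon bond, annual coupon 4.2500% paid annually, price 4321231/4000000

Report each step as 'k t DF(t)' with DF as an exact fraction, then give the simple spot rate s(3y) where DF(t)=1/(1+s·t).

step 1 [1y] bond c/1=7/80: DF=(171651/160000 − 7/80·(0))/(1+7/80) = 1973/2000 ≈ 0.986500
step 2 [2y] bond c/1=29/400: DF=(4440521/4000000 − 29/400·(0.986500))/(1+29/400) = 2421/2500 ≈ 0.968400
step 3 [3y] zero: DF = P = 2353/2500 ≈ 0.941200
step 4 [4y] bond c/1=17/400: DF=(4321231/4000000 − 17/400·(0.986500+0.968400+0.941200))/(1+17/400) = 4591/5000 ≈ 0.918200

1 1 1973/2000
2 2 2421/2500
3 3 2353/2500
4 4 4591/5000
s(3y) = (1/(2353/2500) − 1)/(3) = 49/2353 ≈ 2.0824%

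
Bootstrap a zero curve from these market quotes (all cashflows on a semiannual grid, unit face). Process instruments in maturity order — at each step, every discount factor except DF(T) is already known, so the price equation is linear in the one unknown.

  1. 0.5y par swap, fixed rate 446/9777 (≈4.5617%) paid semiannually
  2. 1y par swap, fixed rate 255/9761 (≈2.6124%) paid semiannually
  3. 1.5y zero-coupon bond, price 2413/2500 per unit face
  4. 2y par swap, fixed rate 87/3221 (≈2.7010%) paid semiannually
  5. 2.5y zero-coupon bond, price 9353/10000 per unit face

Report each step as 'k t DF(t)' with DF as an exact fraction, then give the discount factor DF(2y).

step 1 [0.5y] swap r/2=223/9777: DF=(1 − 223/9777·(0))/(1+223/9777) = 9777/10000 ≈ 0.977700
step 2 [1y] swap r/2=255/19522: DF=(1 − 255/19522·(0.977700))/(1+255/19522) = 1949/2000 ≈ 0.974500
step 3 [1.5y] zero: DF = P = 2413/2500 ≈ 0.965200
step 4 [2y] swap r/2=87/6442: DF=(1 − 87/6442·(0.977700+0.974500+0.965200))/(1+87/6442) = 4739/5000 ≈ 0.947800
step 5 [2.5y] zero: DF = P = 9353/10000 ≈ 0.935300

1 1/2 9777/10000
2 1 1949/2000
3 3/2 2413/2500
4 2 4739/5000
5 5/2 9353/10000
DF(2y) = 4739/5000 ≈ 0.947800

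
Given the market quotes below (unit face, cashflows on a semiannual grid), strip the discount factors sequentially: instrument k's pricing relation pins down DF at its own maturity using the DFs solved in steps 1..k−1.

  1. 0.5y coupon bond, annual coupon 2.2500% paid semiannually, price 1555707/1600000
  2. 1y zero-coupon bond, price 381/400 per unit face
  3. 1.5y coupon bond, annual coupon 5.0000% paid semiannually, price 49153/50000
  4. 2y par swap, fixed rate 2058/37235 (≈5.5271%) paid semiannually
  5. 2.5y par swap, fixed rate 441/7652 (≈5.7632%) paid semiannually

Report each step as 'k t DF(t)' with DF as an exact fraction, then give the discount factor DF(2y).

step 1 [0.5y] bond c/2=9/800: DF=(1555707/1600000 − 9/800·(0))/(1+9/800) = 1923/2000 ≈ 0.961500
step 2 [1y] zero: DF = P = 381/400 ≈ 0.952500
step 3 [1.5y] bond c/2=1/40: DF=(49153/50000 − 1/40·(0.961500+0.952500))/(1+1/40) = 2281/2500 ≈ 0.912400
step 4 [2y] swap r/2=1029/37235: DF=(1 − 1029/37235·(0.961500+0.952500+0.912400))/(1+1029/37235) = 8971/10000 ≈ 0.897100
step 5 [2.5y] swap r/2=441/15304: DF=(1 − 441/15304·(0.961500+0.952500+0.912400+0.897100))/(1+441/15304) = 8677/10000 ≈ 0.867700

1 1/2 1923/2000
2 1 381/400
3 3/2 2281/2500
4 2 8971/10000
5 5/2 8677/10000
DF(2y) = 8971/10000 ≈ 0.897100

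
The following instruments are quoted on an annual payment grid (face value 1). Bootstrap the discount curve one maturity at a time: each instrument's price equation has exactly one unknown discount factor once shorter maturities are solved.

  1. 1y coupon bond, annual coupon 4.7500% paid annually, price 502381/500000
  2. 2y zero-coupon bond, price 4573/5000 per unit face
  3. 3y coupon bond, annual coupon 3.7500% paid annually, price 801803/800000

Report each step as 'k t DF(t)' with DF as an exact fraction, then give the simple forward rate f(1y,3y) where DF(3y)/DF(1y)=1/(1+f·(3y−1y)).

step 1 [1y] bond c/1=19/400: DF=(502381/500000 − 19/400·(0))/(1+19/400) = 1199/1250 ≈ 0.959200
step 2 [2y] zero: DF = P = 4573/5000 ≈ 0.914600
step 3 [3y] bond c/1=3/80: DF=(801803/800000 − 3/80·(0.959200+0.914600))/(1+3/80) = 8983/10000 ≈ 0.898300

1 1 1199/1250
2 2 4573/5000
3 3 8983/10000
f(1y,3y) = ((1199/1250)/(8983/10000) − 1)/(2) = 609/17966 ≈ 3.3897%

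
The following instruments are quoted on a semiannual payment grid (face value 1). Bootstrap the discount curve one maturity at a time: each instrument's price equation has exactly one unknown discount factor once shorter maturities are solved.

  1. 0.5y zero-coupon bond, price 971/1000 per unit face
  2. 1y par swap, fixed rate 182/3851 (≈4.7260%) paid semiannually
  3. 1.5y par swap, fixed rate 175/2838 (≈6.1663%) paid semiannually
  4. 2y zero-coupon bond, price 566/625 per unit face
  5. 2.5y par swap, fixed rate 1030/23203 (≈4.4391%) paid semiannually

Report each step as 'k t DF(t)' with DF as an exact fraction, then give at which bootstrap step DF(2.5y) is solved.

step 1 [0.5y] zero: DF = P = 971/1000 ≈ 0.971000
step 2 [1y] swap r/2=91/3851: DF=(1 − 91/3851·(0.971000))/(1+91/3851) = 1909/2000 ≈ 0.954500
step 3 [1.5y] swap r/2=175/5676: DF=(1 − 175/5676·(0.971000+0.954500))/(1+175/5676) = 73/80 ≈ 0.912500
step 4 [2y] zero: DF = P = 566/625 ≈ 0.905600
step 5 [2.5y] swap r/2=515/23203: DF=(1 − 515/23203·(0.971000+0.954500+0.912500+0.905600))/(1+515/23203) = 897/1000 ≈ 0.897000

1 1/2 971/1000
2 1 1909/2000
3 3/2 73/80
4 2 566/625
5 5/2 897/1000
DF(2.5y) is solved at step 5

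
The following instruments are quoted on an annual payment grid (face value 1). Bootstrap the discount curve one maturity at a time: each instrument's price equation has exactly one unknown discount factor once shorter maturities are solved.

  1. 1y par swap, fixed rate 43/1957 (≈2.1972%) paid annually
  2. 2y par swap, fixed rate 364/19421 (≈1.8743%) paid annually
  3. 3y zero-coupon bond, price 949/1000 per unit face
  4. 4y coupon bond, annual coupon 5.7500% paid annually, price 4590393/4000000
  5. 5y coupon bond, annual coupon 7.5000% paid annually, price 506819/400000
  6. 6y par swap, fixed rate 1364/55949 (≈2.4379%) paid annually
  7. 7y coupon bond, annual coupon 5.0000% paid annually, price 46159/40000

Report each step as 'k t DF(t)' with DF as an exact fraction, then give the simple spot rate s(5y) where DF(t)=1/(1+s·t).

1 1 1957/2000
2 2 2409/2500
3 3 949/1000
4 4 116/125
5 5 4561/5000
6 6 2159/2500
7 7 4163/5000
s(5y) = (1/(4561/5000) − 1)/(5) = 439/22805 ≈ 1.9250%

step 1 [1y] swap r/1=43/1957: DF=(1 − 43/1957·(0))/(1+43/1957) = 1957/2000 ≈ 0.978500
step 2 [2y] swap r/1=364/19421: DF=(1 − 364/19421·(0.978500))/(1+364/19421) = 2409/2500 ≈ 0.963600
step 3 [3y] zero: DF = P = 949/1000 ≈ 0.949000
step 4 [4y] bond c/1=23/400: DF=(4590393/4000000 − 23/400·(0.978500+0.963600+0.949000))/(1+23/400) = 116/125 ≈ 0.928000
step 5 [5y] bond c/1=3/40: DF=(506819/400000 − 3/40·(0.978500+0.963600+0.949000+0.928000))/(1+3/40) = 4561/5000 ≈ 0.912200
step 6 [6y] swap r/1=1364/55949: DF=(1 − 1364/55949·(0.978500+0.963600+0.949000+0.928000+0.912200))/(1+1364/55949) = 2159/2500 ≈ 0.863600
step 7 [7y] bond c/1=1/20: DF=(46159/40000 − 1/20·(0.978500+0.963600+0.949000+0.928000+0.912200+0.863600))/(1+1/20) = 4163/5000 ≈ 0.832600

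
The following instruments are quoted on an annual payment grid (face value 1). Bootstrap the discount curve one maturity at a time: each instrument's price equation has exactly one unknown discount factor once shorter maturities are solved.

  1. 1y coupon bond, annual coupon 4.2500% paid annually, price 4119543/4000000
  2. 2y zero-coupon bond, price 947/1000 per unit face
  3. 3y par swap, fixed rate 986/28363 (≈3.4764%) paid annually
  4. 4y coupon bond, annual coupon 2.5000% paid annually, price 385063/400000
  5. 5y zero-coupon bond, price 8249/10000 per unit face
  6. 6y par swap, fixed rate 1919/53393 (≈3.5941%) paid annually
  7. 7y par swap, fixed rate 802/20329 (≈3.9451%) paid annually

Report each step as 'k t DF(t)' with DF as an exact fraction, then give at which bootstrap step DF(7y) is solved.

step 1 [1y] bond c/1=17/400: DF=(4119543/4000000 − 17/400·(0))/(1+17/400) = 9879/10000 ≈ 0.987900
step 2 [2y] zero: DF = P = 947/1000 ≈ 0.947000
step 3 [3y] swap r/1=986/28363: DF=(1 − 986/28363·(0.987900+0.947000))/(1+986/28363) = 4507/5000 ≈ 0.901400
step 4 [4y] bond c/1=1/40: DF=(385063/400000 − 1/40·(0.987900+0.947000+0.901400))/(1+1/40) = 87/100 ≈ 0.870000
step 5 [5y] zero: DF = P = 8249/10000 ≈ 0.824900
step 6 [6y] swap r/1=1919/53393: DF=(1 − 1919/53393·(0.987900+0.947000+0.901400+0.870000+0.824900))/(1+1919/53393) = 8081/10000 ≈ 0.808100
step 7 [7y] swap r/1=802/20329: DF=(1 − 802/20329·(0.987900+0.947000+0.901400+0.870000+0.824900+0.808100))/(1+802/20329) = 3797/5000 ≈ 0.759400

1 1 9879/10000
2 2 947/1000
3 3 4507/5000
4 4 87/100
5 5 8249/10000
6 6 8081/10000
7 7 3797/5000
DF(7y) is solved at step 7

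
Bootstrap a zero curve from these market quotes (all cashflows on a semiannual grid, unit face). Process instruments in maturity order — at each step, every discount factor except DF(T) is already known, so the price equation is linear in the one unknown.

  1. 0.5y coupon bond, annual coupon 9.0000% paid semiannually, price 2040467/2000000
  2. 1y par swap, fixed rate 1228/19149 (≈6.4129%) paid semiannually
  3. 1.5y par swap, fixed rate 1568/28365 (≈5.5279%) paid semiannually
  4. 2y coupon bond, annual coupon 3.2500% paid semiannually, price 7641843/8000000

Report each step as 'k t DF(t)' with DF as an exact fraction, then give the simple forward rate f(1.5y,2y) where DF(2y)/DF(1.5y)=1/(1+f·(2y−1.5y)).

step 1 [0.5y] bond c/2=9/200: DF=(2040467/2000000 − 9/200·(0))/(1+9/200) = 9763/10000 ≈ 0.976300
step 2 [1y] swap r/2=614/19149: DF=(1 − 614/19149·(0.976300))/(1+614/19149) = 4693/5000 ≈ 0.938600
step 3 [1.5y] swap r/2=784/28365: DF=(1 − 784/28365·(0.976300+0.938600))/(1+784/28365) = 576/625 ≈ 0.921600
step 4 [2y] bond c/2=13/800: DF=(7641843/8000000 − 13/800·(0.976300+0.938600+0.921600))/(1+13/800) = 4473/5000 ≈ 0.894600

1 1/2 9763/10000
2 1 4693/5000
3 3/2 576/625
4 2 4473/5000
f(1.5y,2y) = ((576/625)/(4473/5000) − 1)/(1/2) = 30/497 ≈ 6.0362%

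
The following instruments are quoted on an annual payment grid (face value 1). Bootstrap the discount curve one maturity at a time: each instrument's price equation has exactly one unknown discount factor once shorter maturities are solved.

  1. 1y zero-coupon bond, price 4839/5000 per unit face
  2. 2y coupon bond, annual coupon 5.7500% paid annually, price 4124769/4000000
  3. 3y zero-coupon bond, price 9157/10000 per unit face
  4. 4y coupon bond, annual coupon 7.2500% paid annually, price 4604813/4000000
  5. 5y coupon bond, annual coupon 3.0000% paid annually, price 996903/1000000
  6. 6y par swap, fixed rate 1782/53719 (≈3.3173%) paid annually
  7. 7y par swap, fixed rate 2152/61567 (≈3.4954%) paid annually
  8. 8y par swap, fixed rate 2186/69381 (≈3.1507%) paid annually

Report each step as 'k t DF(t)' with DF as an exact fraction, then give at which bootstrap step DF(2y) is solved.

step 1 [1y] zero: DF = P = 4839/5000 ≈ 0.967800
step 2 [2y] bond c/1=23/400: DF=(4124769/4000000 − 23/400·(0.967800))/(1+23/400) = 369/400 ≈ 0.922500
step 3 [3y] zero: DF = P = 9157/10000 ≈ 0.915700
step 4 [4y] bond c/1=29/400: DF=(4604813/4000000 − 29/400·(0.967800+0.922500+0.915700))/(1+29/400) = 8837/10000 ≈ 0.883700
step 5 [5y] bond c/1=3/100: DF=(996903/1000000 − 3/100·(0.967800+0.922500+0.915700+0.883700))/(1+3/100) = 2151/2500 ≈ 0.860400
step 6 [6y] swap r/1=1782/53719: DF=(1 − 1782/53719·(0.967800+0.922500+0.915700+0.883700+0.860400))/(1+1782/53719) = 4109/5000 ≈ 0.821800
step 7 [7y] swap r/1=2152/61567: DF=(1 − 2152/61567·(0.967800+0.922500+0.915700+0.883700+0.860400+0.821800))/(1+2152/61567) = 981/1250 ≈ 0.784800
step 8 [8y] swap r/1=2186/69381: DF=(1 − 2186/69381·(0.967800+0.922500+0.915700+0.883700+0.860400+0.821800+0.784800))/(1+2186/69381) = 3907/5000 ≈ 0.781400

1 1 4839/5000
2 2 369/400
3 3 9157/10000
4 4 8837/10000
5 5 2151/2500
6 6 4109/5000
7 7 981/1250
8 8 3907/5000
DF(2y) is solved at step 2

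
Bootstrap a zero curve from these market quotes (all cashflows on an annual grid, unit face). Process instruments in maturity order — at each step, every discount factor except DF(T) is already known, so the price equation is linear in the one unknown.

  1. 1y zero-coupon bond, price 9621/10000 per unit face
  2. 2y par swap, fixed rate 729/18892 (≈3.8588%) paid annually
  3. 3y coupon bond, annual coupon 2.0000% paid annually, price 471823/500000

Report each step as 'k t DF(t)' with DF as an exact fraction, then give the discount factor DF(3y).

1 1 9621/10000
2 2 9271/10000
3 3 8881/10000
DF(3y) = 8881/10000 ≈ 0.888100

step 1 [1y] zero: DF = P = 9621/10000 ≈ 0.962100
step 2 [2y] swap r/1=729/18892: DF=(1 − 729/18892·(0.962100))/(1+729/18892) = 9271/10000 ≈ 0.927100
step 3 [3y] bond c/1=1/50: DF=(471823/500000 − 1/50·(0.962100+0.927100))/(1+1/50) = 8881/10000 ≈ 0.888100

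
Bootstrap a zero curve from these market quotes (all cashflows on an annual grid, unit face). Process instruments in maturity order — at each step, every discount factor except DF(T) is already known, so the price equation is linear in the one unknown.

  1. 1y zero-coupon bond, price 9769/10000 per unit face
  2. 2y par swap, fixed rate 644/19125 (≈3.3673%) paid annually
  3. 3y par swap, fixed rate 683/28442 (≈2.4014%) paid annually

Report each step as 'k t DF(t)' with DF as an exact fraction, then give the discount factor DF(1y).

1 1 9769/10000
2 2 2339/2500
3 3 9317/10000
DF(1y) = 9769/10000 ≈ 0.976900

step 1 [1y] zero: DF = P = 9769/10000 ≈ 0.976900
step 2 [2y] swap r/1=644/19125: DF=(1 − 644/19125·(0.976900))/(1+644/19125) = 2339/2500 ≈ 0.935600
step 3 [3y] swap r/1=683/28442: DF=(1 − 683/28442·(0.976900+0.935600))/(1+683/28442) = 9317/10000 ≈ 0.931700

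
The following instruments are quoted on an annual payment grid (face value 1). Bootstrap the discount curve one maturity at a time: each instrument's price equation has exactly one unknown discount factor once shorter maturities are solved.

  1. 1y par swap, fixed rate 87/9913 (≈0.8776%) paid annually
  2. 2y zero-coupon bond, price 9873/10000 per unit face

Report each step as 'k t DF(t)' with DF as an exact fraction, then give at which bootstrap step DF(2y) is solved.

1 1 9913/10000
2 2 9873/10000
DF(2y) is solved at step 2

step 1 [1y] swap r/1=87/9913: DF=(1 − 87/9913·(0))/(1+87/9913) = 9913/10000 ≈ 0.991300
step 2 [2y] zero: DF = P = 9873/10000 ≈ 0.987300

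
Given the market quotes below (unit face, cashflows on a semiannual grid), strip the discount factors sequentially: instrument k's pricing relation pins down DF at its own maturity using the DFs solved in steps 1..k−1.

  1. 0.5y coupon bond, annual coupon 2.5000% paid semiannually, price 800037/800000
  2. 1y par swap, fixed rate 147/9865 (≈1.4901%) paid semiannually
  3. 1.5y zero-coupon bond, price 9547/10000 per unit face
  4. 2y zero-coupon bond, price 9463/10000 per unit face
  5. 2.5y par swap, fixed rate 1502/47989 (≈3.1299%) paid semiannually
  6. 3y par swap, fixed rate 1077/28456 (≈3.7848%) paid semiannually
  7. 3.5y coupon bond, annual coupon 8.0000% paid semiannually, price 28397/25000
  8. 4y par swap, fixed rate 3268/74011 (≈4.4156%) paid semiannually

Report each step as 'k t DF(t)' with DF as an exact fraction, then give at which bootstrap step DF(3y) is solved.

1 1/2 9877/10000
2 1 9853/10000
3 3/2 9547/10000
4 2 9463/10000
5 5/2 9249/10000
6 3 8923/10000
7 7/2 8733/10000
8 4 4183/5000
DF(3y) is solved at step 6

step 1 [0.5y] bond c/2=1/80: DF=(800037/800000 − 1/80·(0))/(1+1/80) = 9877/10000 ≈ 0.987700
step 2 [1y] swap r/2=147/19730: DF=(1 − 147/19730·(0.987700))/(1+147/19730) = 9853/10000 ≈ 0.985300
step 3 [1.5y] zero: DF = P = 9547/10000 ≈ 0.954700
step 4 [2y] zero: DF = P = 9463/10000 ≈ 0.946300
step 5 [2.5y] swap r/2=751/47989: DF=(1 − 751/47989·(0.987700+0.985300+0.954700+0.946300))/(1+751/47989) = 9249/10000 ≈ 0.924900
step 6 [3y] swap r/2=1077/56912: DF=(1 − 1077/56912·(0.987700+0.985300+0.954700+0.946300+0.924900))/(1+1077/56912) = 8923/10000 ≈ 0.892300
step 7 [3.5y] bond c/2=1/25: DF=(28397/25000 − 1/25·(0.987700+0.985300+0.954700+0.946300+0.924900+0.892300))/(1+1/25) = 8733/10000 ≈ 0.873300
step 8 [4y] swap r/2=1634/74011: DF=(1 − 1634/74011·(0.987700+0.985300+0.954700+0.946300+0.924900+0.892300+0.873300))/(1+1634/74011) = 4183/5000 ≈ 0.836600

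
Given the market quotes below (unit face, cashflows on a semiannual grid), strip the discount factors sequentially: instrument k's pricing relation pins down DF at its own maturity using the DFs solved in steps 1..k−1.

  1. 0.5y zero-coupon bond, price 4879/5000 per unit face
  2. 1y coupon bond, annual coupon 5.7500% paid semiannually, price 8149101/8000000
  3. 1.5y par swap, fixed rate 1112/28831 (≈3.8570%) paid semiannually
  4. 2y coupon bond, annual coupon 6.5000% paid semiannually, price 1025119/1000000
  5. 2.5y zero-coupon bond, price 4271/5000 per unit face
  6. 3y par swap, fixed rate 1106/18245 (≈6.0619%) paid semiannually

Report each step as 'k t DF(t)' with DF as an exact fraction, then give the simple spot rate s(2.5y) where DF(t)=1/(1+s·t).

1 1/2 4879/5000
2 1 9629/10000
3 3/2 2361/2500
4 2 9021/10000
5 5/2 4271/5000
6 3 8341/10000
s(2.5y) = (1/(4271/5000) − 1)/(5/2) = 1458/21355 ≈ 6.8274%

step 1 [0.5y] zero: DF = P = 4879/5000 ≈ 0.975800
step 2 [1y] bond c/2=23/800: DF=(8149101/8000000 − 23/800·(0.975800))/(1+23/800) = 9629/10000 ≈ 0.962900
step 3 [1.5y] swap r/2=556/28831: DF=(1 − 556/28831·(0.975800+0.962900))/(1+556/28831) = 2361/2500 ≈ 0.944400
step 4 [2y] bond c/2=13/400: DF=(1025119/1000000 − 13/400·(0.975800+0.962900+0.944400))/(1+13/400) = 9021/10000 ≈ 0.902100
step 5 [2.5y] zero: DF = P = 4271/5000 ≈ 0.854200
step 6 [3y] swap r/2=553/18245: DF=(1 − 553/18245·(0.975800+0.962900+0.944400+0.902100+0.854200))/(1+553/18245) = 8341/10000 ≈ 0.834100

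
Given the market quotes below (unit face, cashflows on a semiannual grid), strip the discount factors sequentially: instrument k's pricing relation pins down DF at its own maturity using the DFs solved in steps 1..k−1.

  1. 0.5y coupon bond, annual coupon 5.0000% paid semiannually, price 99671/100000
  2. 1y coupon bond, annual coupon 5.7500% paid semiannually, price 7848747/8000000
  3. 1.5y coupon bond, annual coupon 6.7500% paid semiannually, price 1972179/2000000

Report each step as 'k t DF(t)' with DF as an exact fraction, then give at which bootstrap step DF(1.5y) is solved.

step 1 [0.5y] bond c/2=1/40: DF=(99671/100000 − 1/40·(0))/(1+1/40) = 2431/2500 ≈ 0.972400
step 2 [1y] bond c/2=23/800: DF=(7848747/8000000 − 23/800·(0.972400))/(1+23/800) = 1853/2000 ≈ 0.926500
step 3 [1.5y] bond c/2=27/800: DF=(1972179/2000000 − 27/800·(0.972400+0.926500))/(1+27/800) = 8919/10000 ≈ 0.891900

1 1/2 2431/2500
2 1 1853/2000
3 3/2 8919/10000
DF(1.5y) is solved at step 3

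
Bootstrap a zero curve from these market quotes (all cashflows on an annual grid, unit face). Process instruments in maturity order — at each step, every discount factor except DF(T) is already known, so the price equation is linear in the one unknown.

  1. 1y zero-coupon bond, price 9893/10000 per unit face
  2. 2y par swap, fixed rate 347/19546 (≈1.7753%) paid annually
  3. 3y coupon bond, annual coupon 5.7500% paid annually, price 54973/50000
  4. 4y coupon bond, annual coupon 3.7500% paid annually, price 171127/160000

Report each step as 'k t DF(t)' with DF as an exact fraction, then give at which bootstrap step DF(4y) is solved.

1 1 9893/10000
2 2 9653/10000
3 3 4667/5000
4 4 1853/2000
DF(4y) is solved at step 4

step 1 [1y] zero: DF = P = 9893/10000 ≈ 0.989300
step 2 [2y] swap r/1=347/19546: DF=(1 − 347/19546·(0.989300))/(1+347/19546) = 9653/10000 ≈ 0.965300
step 3 [3y] bond c/1=23/400: DF=(54973/50000 − 23/400·(0.989300+0.965300))/(1+23/400) = 4667/5000 ≈ 0.933400
step 4 [4y] bond c/1=3/80: DF=(171127/160000 − 3/80·(0.989300+0.965300+0.933400))/(1+3/80) = 1853/2000 ≈ 0.926500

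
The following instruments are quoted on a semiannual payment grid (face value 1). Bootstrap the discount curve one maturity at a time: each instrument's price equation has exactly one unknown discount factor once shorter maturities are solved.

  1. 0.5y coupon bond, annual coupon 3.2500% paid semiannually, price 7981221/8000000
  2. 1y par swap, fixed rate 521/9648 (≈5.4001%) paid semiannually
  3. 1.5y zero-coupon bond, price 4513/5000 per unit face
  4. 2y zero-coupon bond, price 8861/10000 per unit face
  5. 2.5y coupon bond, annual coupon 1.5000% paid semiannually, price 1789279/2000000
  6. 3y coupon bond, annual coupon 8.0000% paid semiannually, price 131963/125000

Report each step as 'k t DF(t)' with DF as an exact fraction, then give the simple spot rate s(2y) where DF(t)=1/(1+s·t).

1 1/2 9817/10000
2 1 9479/10000
3 3/2 4513/5000
4 2 8861/10000
5 5/2 8603/10000
6 3 839/1000
s(2y) = (1/(8861/10000) − 1)/(2) = 1139/17722 ≈ 6.4270%

step 1 [0.5y] bond c/2=13/800: DF=(7981221/8000000 − 13/800·(0))/(1+13/800) = 9817/10000 ≈ 0.981700
step 2 [1y] swap r/2=521/19296: DF=(1 − 521/19296·(0.981700))/(1+521/19296) = 9479/10000 ≈ 0.947900
step 3 [1.5y] zero: DF = P = 4513/5000 ≈ 0.902600
step 4 [2y] zero: DF = P = 8861/10000 ≈ 0.886100
step 5 [2.5y] bond c/2=3/400: DF=(1789279/2000000 − 3/400·(0.981700+0.947900+0.902600+0.886100))/(1+3/400) = 8603/10000 ≈ 0.860300
step 6 [3y] bond c/2=1/25: DF=(131963/125000 − 1/25·(0.981700+0.947900+0.902600+0.886100+0.860300))/(1+1/25) = 839/1000 ≈ 0.839000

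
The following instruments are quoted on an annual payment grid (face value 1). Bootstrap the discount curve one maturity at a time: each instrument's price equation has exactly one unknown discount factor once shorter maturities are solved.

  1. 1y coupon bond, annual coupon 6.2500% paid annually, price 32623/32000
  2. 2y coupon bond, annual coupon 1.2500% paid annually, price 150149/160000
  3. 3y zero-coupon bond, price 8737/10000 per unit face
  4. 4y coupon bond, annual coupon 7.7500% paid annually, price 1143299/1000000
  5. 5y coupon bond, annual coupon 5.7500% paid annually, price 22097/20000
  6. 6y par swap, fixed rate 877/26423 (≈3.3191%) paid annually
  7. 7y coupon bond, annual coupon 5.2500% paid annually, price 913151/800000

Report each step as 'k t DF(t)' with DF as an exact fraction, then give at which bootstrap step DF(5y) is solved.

step 1 [1y] bond c/1=1/16: DF=(32623/32000 − 1/16·(0))/(1+1/16) = 1919/2000 ≈ 0.959500
step 2 [2y] bond c/1=1/80: DF=(150149/160000 − 1/80·(0.959500))/(1+1/80) = 183/200 ≈ 0.915000
step 3 [3y] zero: DF = P = 8737/10000 ≈ 0.873700
step 4 [4y] bond c/1=31/400: DF=(1143299/1000000 − 31/400·(0.959500+0.915000+0.873700))/(1+31/400) = 4317/5000 ≈ 0.863400
step 5 [5y] bond c/1=23/400: DF=(22097/20000 − 23/400·(0.959500+0.915000+0.873700+0.863400))/(1+23/400) = 2121/2500 ≈ 0.848400
step 6 [6y] swap r/1=877/26423: DF=(1 − 877/26423·(0.959500+0.915000+0.873700+0.863400+0.848400))/(1+877/26423) = 4123/5000 ≈ 0.824600
step 7 [7y] bond c/1=21/400: DF=(913151/800000 − 21/400·(0.959500+0.915000+0.873700+0.863400+0.848400+0.824600))/(1+21/400) = 8209/10000 ≈ 0.820900

1 1 1919/2000
2 2 183/200
3 3 8737/10000
4 4 4317/5000
5 5 2121/2500
6 6 4123/5000
7 7 8209/10000
DF(5y) is solved at step 5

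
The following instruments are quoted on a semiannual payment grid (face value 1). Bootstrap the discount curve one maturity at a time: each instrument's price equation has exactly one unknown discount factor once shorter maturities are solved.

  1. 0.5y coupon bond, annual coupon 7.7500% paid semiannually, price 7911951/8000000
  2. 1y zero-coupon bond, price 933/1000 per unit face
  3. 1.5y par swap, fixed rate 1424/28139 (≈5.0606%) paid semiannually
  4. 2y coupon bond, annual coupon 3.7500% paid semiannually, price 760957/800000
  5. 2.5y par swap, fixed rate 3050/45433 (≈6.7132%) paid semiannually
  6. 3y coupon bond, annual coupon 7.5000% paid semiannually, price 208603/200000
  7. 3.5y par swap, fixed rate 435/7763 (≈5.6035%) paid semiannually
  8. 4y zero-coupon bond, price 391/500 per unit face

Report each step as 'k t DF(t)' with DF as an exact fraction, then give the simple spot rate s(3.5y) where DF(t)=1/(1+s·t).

step 1 [0.5y] bond c/2=31/800: DF=(7911951/8000000 − 31/800·(0))/(1+31/800) = 9521/10000 ≈ 0.952100
step 2 [1y] zero: DF = P = 933/1000 ≈ 0.933000
step 3 [1.5y] swap r/2=712/28139: DF=(1 − 712/28139·(0.952100+0.933000))/(1+712/28139) = 1161/1250 ≈ 0.928800
step 4 [2y] bond c/2=3/160: DF=(760957/800000 − 3/160·(0.952100+0.933000+0.928800))/(1+3/160) = 8819/10000 ≈ 0.881900
step 5 [2.5y] swap r/2=1525/45433: DF=(1 − 1525/45433·(0.952100+0.933000+0.928800+0.881900))/(1+1525/45433) = 339/400 ≈ 0.847500
step 6 [3y] bond c/2=3/80: DF=(208603/200000 − 3/80·(0.952100+0.933000+0.928800+0.881900+0.847500))/(1+3/80) = 8411/10000 ≈ 0.841100
step 7 [3.5y] swap r/2=435/15526: DF=(1 − 435/15526·(0.952100+0.933000+0.928800+0.881900+0.847500+0.841100))/(1+435/15526) = 413/500 ≈ 0.826000
step 8 [4y] zero: DF = P = 391/500 ≈ 0.782000

1 1/2 9521/10000
2 1 933/1000
3 3/2 1161/1250
4 2 8819/10000
5 5/2 339/400
6 3 8411/10000
7 7/2 413/500
8 4 391/500
s(3.5y) = (1/(413/500) − 1)/(7/2) = 174/2891 ≈ 6.0187%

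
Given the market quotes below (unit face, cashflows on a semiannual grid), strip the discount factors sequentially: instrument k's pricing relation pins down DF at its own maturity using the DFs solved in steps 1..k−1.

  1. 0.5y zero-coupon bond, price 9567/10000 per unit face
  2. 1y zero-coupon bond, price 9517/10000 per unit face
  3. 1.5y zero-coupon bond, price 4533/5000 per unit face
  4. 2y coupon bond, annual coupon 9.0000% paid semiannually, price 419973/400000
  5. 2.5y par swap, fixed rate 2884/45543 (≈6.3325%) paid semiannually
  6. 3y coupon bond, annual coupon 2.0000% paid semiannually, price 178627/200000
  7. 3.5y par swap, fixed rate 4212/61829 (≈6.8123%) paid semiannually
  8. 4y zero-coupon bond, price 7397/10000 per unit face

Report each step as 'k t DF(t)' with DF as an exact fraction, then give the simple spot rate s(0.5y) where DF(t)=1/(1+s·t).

step 1 [0.5y] zero: DF = P = 9567/10000 ≈ 0.956700
step 2 [1y] zero: DF = P = 9517/10000 ≈ 0.951700
step 3 [1.5y] zero: DF = P = 4533/5000 ≈ 0.906600
step 4 [2y] bond c/2=9/200: DF=(419973/400000 − 9/200·(0.956700+0.951700+0.906600))/(1+9/200) = 1767/2000 ≈ 0.883500
step 5 [2.5y] swap r/2=1442/45543: DF=(1 − 1442/45543·(0.956700+0.951700+0.906600+0.883500))/(1+1442/45543) = 4279/5000 ≈ 0.855800
step 6 [3y] bond c/2=1/100: DF=(178627/200000 − 1/100·(0.956700+0.951700+0.906600+0.883500+0.855800))/(1+1/100) = 1049/1250 ≈ 0.839200
step 7 [3.5y] swap r/2=2106/61829: DF=(1 − 2106/61829·(0.956700+0.951700+0.906600+0.883500+0.855800+0.839200))/(1+2106/61829) = 3947/5000 ≈ 0.789400
step 8 [4y] zero: DF = P = 7397/10000 ≈ 0.739700

1 1/2 9567/10000
2 1 9517/10000
3 3/2 4533/5000
4 2 1767/2000
5 5/2 4279/5000
6 3 1049/1250
7 7/2 3947/5000
8 4 7397/10000
s(0.5y) = (1/(9567/10000) − 1)/(1/2) = 866/9567 ≈ 9.0519%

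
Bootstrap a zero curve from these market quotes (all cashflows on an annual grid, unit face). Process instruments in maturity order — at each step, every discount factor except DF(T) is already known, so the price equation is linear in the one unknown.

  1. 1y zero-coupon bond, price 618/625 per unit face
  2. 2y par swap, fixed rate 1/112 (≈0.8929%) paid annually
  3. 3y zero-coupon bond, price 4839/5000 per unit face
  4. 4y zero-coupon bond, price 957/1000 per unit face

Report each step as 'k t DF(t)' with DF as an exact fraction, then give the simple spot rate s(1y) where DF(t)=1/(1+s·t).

1 1 618/625
2 2 614/625
3 3 4839/5000
4 4 957/1000
s(1y) = (1/(618/625) − 1)/(1) = 7/618 ≈ 1.1327%

step 1 [1y] zero: DF = P = 618/625 ≈ 0.988800
step 2 [2y] swap r/1=1/112: DF=(1 − 1/112·(0.988800))/(1+1/112) = 614/625 ≈ 0.982400
step 3 [3y] zero: DF = P = 4839/5000 ≈ 0.967800
step 4 [4y] zero: DF = P = 957/1000 ≈ 0.957000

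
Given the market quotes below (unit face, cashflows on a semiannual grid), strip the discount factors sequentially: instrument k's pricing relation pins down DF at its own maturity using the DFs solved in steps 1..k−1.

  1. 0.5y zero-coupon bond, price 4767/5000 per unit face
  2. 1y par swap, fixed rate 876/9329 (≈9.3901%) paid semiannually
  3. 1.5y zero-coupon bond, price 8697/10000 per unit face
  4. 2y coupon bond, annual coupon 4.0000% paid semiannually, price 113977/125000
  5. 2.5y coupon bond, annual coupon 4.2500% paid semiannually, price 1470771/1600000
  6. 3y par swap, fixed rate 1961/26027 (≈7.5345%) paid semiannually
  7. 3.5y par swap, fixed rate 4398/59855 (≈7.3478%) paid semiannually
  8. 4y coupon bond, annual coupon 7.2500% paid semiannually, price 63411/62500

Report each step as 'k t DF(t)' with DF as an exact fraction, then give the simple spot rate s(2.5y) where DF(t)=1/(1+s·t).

1 1/2 4767/5000
2 1 2281/2500
3 3/2 8697/10000
4 2 8403/10000
5 5/2 8257/10000
6 3 8039/10000
7 7/2 7801/10000
8 4 7697/10000
s(2.5y) = (1/(8257/10000) − 1)/(5/2) = 3486/41285 ≈ 8.4437%

step 1 [0.5y] zero: DF = P = 4767/5000 ≈ 0.953400
step 2 [1y] swap r/2=438/9329: DF=(1 − 438/9329·(0.953400))/(1+438/9329) = 2281/2500 ≈ 0.912400
step 3 [1.5y] zero: DF = P = 8697/10000 ≈ 0.869700
step 4 [2y] bond c/2=1/50: DF=(113977/125000 − 1/50·(0.953400+0.912400+0.869700))/(1+1/50) = 8403/10000 ≈ 0.840300
step 5 [2.5y] bond c/2=17/800: DF=(1470771/1600000 − 17/800·(0.953400+0.912400+0.869700+0.840300))/(1+17/800) = 8257/10000 ≈ 0.825700
step 6 [3y] swap r/2=1961/52054: DF=(1 − 1961/52054·(0.953400+0.912400+0.869700+0.840300+0.825700))/(1+1961/52054) = 8039/10000 ≈ 0.803900
step 7 [3.5y] swap r/2=2199/59855: DF=(1 − 2199/59855·(0.953400+0.912400+0.869700+0.840300+0.825700+0.803900))/(1+2199/59855) = 7801/10000 ≈ 0.780100
step 8 [4y] bond c/2=29/800: DF=(63411/62500 − 29/800·(0.953400+0.912400+0.869700+0.840300+0.825700+0.803900+0.780100))/(1+29/800) = 7697/10000 ≈ 0.769700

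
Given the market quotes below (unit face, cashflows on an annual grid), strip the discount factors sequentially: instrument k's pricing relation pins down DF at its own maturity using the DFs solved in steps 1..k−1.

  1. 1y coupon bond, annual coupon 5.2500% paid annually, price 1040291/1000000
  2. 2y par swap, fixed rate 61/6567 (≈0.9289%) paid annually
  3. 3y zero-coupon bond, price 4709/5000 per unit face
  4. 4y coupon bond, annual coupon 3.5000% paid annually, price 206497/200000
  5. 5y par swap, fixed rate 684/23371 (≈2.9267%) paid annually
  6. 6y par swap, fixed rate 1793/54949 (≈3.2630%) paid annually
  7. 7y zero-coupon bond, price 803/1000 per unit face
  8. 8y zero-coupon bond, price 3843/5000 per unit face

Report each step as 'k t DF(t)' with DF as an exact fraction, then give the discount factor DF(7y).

1 1 2471/2500
2 2 9817/10000
3 3 4709/5000
4 4 8991/10000
5 5 1079/1250
6 6 8207/10000
7 7 803/1000
8 8 3843/5000
DF(7y) = 803/1000 ≈ 0.803000

step 1 [1y] bond c/1=21/400: DF=(1040291/1000000 − 21/400·(0))/(1+21/400) = 2471/2500 ≈ 0.988400
step 2 [2y] swap r/1=61/6567: DF=(1 − 61/6567·(0.988400))/(1+61/6567) = 9817/10000 ≈ 0.981700
step 3 [3y] zero: DF = P = 4709/5000 ≈ 0.941800
step 4 [4y] bond c/1=7/200: DF=(206497/200000 − 7/200·(0.988400+0.981700+0.941800))/(1+7/200) = 8991/10000 ≈ 0.899100
step 5 [5y] swap r/1=684/23371: DF=(1 − 684/23371·(0.988400+0.981700+0.941800+0.899100))/(1+684/23371) = 1079/1250 ≈ 0.863200
step 6 [6y] swap r/1=1793/54949: DF=(1 − 1793/54949·(0.988400+0.981700+0.941800+0.899100+0.863200))/(1+1793/54949) = 8207/10000 ≈ 0.820700
step 7 [7y] zero: DF = P = 803/1000 ≈ 0.803000
step 8 [8y] zero: DF = P = 3843/5000 ≈ 0.768600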